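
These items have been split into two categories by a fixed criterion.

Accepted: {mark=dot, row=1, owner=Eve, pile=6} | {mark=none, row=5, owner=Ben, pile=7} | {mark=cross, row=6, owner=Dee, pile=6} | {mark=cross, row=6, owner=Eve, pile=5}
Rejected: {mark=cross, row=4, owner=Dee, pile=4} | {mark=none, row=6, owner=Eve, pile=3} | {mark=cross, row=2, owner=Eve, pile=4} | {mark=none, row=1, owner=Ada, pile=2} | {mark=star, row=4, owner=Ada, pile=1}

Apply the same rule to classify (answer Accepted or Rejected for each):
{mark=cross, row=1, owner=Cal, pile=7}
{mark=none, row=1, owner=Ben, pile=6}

Accepted, Accepted

A rule that fits every label: pile ≥ 5 — true of each 'Accepted' example, false of each 'Rejected' one.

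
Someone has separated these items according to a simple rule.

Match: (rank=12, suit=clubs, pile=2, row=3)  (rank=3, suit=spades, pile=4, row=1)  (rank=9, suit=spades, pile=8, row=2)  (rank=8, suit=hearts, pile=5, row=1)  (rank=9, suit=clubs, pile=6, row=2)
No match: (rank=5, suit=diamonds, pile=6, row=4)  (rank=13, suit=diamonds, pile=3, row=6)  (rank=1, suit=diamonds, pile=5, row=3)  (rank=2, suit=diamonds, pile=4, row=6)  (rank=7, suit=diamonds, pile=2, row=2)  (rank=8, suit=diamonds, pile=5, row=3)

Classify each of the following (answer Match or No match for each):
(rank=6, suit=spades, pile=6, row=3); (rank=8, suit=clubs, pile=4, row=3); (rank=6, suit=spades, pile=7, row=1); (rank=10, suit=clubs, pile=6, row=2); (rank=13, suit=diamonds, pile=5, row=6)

One predicate separates the groups cleanly: suit is not diamonds.

Match, Match, Match, Match, No match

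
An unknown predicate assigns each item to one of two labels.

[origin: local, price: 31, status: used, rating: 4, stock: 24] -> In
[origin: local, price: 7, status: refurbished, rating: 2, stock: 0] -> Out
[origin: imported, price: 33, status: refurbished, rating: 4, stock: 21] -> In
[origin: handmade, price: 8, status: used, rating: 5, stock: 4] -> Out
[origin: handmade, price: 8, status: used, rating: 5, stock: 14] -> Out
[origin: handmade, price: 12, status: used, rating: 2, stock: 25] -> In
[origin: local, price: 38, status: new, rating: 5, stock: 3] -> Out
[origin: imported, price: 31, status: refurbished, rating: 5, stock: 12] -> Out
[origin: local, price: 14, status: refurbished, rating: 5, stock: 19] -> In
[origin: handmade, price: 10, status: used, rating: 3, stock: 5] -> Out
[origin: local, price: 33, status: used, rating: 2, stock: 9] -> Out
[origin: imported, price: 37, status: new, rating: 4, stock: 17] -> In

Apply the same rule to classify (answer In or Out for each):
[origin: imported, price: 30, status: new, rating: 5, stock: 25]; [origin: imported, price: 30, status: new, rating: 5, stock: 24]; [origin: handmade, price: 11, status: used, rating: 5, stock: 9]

In, In, Out

The distinguishing property — stock ≥ 17 — holds for all the 'In' cases and none of the 'Out' cases.
[origin: imported, price: 30, status: new, rating: 5, stock: 25] → stock = 25 → In.
[origin: imported, price: 30, status: new, rating: 5, stock: 24] → stock = 24 → In.
[origin: handmade, price: 11, status: used, rating: 5, stock: 9] → stock = 9 → Out.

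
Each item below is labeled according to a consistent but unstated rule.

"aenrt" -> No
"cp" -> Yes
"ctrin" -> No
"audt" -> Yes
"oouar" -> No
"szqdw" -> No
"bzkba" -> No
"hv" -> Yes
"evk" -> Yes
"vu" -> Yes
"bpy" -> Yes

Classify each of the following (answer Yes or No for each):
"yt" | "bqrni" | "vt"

Yes, No, Yes

Rule: length ≤ 4. This holds for each 'Yes' example and fails for each 'No' one.
Yes: "yt", since length 2.
No: "bqrni", since length 5.
Yes: "vt", since length 2.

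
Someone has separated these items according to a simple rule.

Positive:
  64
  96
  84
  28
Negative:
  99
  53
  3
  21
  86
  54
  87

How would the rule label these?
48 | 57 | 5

Looking at the examples, the only property every 'Positive' case has and every 'Negative' case lacks is: multiple of 4.
48: Positive (48 = 4·12).
57: Negative (57 = 4·14 + 1).
5: Negative (5 = 4·1 + 1).

Positive, Negative, Negative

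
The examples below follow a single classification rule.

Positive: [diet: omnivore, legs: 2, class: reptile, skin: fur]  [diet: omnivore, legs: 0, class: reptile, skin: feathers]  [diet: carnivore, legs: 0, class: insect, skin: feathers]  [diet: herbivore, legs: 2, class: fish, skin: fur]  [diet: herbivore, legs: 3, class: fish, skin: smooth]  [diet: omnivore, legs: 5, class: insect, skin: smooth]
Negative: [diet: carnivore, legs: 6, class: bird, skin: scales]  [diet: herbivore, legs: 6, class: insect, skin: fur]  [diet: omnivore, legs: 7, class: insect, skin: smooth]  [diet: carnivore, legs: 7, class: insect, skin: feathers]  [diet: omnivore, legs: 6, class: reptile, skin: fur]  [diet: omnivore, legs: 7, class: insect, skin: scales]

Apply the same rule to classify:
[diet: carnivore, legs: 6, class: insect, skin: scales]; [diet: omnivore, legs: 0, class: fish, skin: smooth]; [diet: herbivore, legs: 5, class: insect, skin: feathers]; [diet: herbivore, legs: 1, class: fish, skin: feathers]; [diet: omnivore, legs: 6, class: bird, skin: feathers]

The distinguishing property — legs ≤ 5 — holds for all the 'Positive' cases and none of the 'Negative' cases.
[diet: carnivore, legs: 6, class: insect, skin: scales]: legs = 6 — fails this test, so Negative. [diet: omnivore, legs: 0, class: fish, skin: smooth]: legs = 0 — meets the rule, so Positive. [diet: herbivore, legs: 5, class: insect, skin: feathers]: legs = 5 — meets the rule, so Positive. [diet: herbivore, legs: 1, class: fish, skin: feathers]: legs = 1 — meets the rule, so Positive. [diet: omnivore, legs: 6, class: bird, skin: feathers]: legs = 6 — fails this test, so Negative.

Negative, Positive, Positive, Positive, Negative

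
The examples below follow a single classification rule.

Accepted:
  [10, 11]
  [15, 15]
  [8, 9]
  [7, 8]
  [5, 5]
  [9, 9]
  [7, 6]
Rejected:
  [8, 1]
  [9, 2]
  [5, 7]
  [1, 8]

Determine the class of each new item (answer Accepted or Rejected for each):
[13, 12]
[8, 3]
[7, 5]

Accepted, Rejected, Rejected

The simplest hypothesis consistent with all the labels is: |first − second| ≤ 1.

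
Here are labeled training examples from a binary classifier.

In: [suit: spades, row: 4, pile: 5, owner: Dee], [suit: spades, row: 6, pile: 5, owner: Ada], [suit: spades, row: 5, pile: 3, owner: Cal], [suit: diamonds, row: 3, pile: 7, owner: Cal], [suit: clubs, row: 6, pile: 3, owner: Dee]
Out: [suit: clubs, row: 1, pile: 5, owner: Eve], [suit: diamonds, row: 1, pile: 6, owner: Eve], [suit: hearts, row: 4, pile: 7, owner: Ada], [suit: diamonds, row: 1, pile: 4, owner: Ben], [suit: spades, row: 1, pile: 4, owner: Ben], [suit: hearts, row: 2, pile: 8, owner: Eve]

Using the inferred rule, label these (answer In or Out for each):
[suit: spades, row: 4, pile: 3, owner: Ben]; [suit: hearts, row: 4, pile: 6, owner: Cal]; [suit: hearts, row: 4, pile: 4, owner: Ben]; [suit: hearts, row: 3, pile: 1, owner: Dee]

Every 'In' example satisfies: suit is not hearts AND row ≥ 2. None of the 'Out' examples do.
[suit: spades, row: 4, pile: 3, owner: Ben] — suit is spades, row = 4, hence In.
[suit: hearts, row: 4, pile: 6, owner: Cal] — suit is hearts, row = 4, hence Out.
[suit: hearts, row: 4, pile: 4, owner: Ben] — suit is hearts, row = 4, hence Out.
[suit: hearts, row: 3, pile: 1, owner: Dee] — suit is hearts, row = 3, hence Out.

In, Out, Out, Out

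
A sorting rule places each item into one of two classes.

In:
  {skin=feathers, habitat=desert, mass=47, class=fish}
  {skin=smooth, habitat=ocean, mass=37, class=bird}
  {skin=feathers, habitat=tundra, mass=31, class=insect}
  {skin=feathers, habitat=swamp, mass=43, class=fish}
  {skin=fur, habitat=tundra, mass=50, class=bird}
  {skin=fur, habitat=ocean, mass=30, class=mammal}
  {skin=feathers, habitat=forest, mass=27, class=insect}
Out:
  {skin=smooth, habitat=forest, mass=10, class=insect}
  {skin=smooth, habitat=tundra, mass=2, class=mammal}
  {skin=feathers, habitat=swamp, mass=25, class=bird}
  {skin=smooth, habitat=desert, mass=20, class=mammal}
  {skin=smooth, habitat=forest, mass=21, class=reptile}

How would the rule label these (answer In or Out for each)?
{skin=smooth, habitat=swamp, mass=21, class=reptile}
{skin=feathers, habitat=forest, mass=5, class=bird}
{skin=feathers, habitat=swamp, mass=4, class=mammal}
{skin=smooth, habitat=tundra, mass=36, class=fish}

Out, Out, Out, In

The distinguishing property — mass ≥ 27 — holds for all the 'In' cases and none of the 'Out' cases.
{skin=smooth, habitat=swamp, mass=21, class=reptile}: mass = 21, fails the rule → Out. {skin=feathers, habitat=forest, mass=5, class=bird}: mass = 5, fails the rule → Out. {skin=feathers, habitat=swamp, mass=4, class=mammal}: mass = 4, fails the rule → Out. {skin=smooth, habitat=tundra, mass=36, class=fish}: mass = 36, passes → In.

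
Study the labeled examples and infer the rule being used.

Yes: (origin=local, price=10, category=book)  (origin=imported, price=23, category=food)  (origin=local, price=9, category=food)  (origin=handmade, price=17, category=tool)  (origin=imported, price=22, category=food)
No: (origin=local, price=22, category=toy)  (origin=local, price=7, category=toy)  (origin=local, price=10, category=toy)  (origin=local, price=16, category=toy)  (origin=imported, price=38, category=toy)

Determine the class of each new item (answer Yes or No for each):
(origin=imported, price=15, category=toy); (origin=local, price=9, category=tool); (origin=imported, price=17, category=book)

No, Yes, Yes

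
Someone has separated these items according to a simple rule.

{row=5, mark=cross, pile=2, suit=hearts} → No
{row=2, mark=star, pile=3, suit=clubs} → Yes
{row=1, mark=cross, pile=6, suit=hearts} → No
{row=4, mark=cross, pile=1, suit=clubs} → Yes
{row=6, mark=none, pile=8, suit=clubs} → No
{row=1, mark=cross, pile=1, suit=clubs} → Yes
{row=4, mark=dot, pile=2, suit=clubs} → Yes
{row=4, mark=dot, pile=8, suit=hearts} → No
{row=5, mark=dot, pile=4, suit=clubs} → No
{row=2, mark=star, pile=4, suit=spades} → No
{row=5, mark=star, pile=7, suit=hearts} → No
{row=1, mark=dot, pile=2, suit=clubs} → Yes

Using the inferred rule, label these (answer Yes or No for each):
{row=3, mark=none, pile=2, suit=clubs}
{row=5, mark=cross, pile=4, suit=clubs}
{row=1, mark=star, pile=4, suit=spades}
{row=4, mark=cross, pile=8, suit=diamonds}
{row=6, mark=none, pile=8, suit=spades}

One predicate separates the groups cleanly: suit is clubs AND row ≤ 4.
Yes: {row=3, mark=none, pile=2, suit=clubs}, since suit is clubs, row = 3.
No: {row=5, mark=cross, pile=4, suit=clubs}, since suit is clubs, row = 5.
No: {row=1, mark=star, pile=4, suit=spades}, since suit is spades, row = 1.
No: {row=4, mark=cross, pile=8, suit=diamonds}, since suit is diamonds, row = 4.
No: {row=6, mark=none, pile=8, suit=spades}, since suit is spades, row = 6.

Yes, No, No, No, No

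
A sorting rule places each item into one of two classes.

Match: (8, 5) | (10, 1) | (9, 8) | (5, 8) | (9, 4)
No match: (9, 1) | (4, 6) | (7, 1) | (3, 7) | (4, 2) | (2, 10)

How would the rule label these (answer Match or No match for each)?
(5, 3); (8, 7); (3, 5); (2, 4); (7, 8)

No match, Match, No match, No match, Match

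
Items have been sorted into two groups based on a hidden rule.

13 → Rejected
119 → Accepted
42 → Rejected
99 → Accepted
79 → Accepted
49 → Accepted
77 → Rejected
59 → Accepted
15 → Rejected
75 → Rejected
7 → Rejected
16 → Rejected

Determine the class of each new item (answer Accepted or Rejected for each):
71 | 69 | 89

Rejected, Accepted, Accepted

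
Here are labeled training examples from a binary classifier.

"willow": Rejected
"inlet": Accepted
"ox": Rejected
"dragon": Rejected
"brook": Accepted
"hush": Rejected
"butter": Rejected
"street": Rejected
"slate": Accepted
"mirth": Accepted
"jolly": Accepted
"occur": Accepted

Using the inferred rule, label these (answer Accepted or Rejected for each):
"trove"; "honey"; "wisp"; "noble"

Accepted, Accepted, Rejected, Accepted

The common property of the 'Accepted' items is: odd length. No 'Rejected' item has it.
"trove": length 5 — qualifies, so Accepted.
"honey": length 5 — qualifies, so Accepted.
"wisp": length 4 — does not fit, so Rejected.
"noble": length 5 — qualifies, so Accepted.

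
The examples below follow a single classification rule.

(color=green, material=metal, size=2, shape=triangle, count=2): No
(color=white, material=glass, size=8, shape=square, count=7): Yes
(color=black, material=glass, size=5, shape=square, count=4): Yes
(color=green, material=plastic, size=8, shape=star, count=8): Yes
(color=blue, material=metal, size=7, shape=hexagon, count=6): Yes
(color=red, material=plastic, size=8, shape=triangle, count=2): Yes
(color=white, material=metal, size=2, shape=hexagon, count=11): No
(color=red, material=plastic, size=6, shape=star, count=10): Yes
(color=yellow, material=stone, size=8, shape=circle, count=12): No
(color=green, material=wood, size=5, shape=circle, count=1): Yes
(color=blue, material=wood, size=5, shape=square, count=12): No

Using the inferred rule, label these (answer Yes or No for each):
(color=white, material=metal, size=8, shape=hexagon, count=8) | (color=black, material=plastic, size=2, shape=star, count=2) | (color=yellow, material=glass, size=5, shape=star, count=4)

Yes, No, Yes

The rule appears to be: size ≥ 5 AND count ≤ 10.
(color=white, material=metal, size=8, shape=hexagon, count=8): size = 8, count = 8, meets the rule → Yes.
(color=black, material=plastic, size=2, shape=star, count=2): size = 2, count = 2, fails this test → No.
(color=yellow, material=glass, size=5, shape=star, count=4): size = 5, count = 4, meets the rule → Yes.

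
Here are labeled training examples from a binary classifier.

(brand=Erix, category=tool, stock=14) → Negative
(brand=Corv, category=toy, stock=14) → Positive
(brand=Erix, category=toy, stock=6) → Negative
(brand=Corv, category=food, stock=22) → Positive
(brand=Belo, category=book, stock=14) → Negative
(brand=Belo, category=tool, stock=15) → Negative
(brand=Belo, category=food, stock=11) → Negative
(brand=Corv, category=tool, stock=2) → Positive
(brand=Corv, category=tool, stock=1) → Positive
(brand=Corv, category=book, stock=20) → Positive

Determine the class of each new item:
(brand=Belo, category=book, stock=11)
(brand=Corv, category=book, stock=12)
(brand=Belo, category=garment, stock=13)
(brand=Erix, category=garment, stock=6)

Negative, Positive, Negative, Negative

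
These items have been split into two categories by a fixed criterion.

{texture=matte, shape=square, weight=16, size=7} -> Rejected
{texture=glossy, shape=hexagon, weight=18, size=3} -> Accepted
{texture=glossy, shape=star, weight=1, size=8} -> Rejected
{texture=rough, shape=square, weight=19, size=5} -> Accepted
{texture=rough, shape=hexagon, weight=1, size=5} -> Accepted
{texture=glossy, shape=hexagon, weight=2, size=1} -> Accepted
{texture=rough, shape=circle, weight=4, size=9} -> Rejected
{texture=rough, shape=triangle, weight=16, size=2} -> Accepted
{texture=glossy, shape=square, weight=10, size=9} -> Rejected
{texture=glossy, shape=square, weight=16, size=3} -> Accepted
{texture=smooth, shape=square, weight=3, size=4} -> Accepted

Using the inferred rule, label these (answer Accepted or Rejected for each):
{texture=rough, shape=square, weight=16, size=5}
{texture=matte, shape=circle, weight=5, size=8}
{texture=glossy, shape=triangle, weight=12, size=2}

The pattern is that an item is 'Accepted' exactly when: size ≤ 5.
{texture=rough, shape=square, weight=16, size=5}: size = 5, qualifies → Accepted.
{texture=matte, shape=circle, weight=5, size=8}: size = 8, lacks this property → Rejected.
{texture=glossy, shape=triangle, weight=12, size=2}: size = 2, qualifies → Accepted.

Accepted, Rejected, Accepted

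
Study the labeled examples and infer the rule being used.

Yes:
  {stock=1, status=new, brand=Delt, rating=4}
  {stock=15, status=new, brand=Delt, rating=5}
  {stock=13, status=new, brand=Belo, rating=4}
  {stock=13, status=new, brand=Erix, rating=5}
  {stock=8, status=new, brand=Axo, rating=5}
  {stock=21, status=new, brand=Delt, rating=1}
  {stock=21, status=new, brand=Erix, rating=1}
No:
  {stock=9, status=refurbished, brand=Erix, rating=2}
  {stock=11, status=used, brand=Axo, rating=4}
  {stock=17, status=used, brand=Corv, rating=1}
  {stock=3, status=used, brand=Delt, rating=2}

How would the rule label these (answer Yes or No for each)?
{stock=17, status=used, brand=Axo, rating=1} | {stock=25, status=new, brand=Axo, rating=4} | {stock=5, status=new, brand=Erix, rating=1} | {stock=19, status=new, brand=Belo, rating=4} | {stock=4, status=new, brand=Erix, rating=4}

No, Yes, Yes, Yes, Yes

'Yes' ⟺ status is new.
{stock=17, status=used, brand=Axo, rating=1}: status is used, lacks this property → No.
{stock=25, status=new, brand=Axo, rating=4}: status is new, has this property → Yes.
{stock=5, status=new, brand=Erix, rating=1}: status is new, has this property → Yes.
{stock=19, status=new, brand=Belo, rating=4}: status is new, has this property → Yes.
{stock=4, status=new, brand=Erix, rating=4}: status is new, has this property → Yes.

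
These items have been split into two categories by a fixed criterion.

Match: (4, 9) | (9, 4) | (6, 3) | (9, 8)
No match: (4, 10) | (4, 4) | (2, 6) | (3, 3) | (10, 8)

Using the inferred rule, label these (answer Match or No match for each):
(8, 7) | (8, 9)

The common property of the 'Match' items is: sum is odd. No 'No match' item has it.

Match, Match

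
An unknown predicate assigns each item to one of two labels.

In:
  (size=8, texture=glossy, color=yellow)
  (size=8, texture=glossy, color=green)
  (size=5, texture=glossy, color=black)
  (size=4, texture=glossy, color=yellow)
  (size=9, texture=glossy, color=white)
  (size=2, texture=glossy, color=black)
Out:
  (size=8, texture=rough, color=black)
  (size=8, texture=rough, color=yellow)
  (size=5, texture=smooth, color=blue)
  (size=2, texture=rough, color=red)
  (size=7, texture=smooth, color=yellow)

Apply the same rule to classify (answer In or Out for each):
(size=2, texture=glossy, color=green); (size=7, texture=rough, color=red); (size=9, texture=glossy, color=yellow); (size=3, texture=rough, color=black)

In, Out, In, Out

The classifier is using: texture is glossy.
(size=2, texture=glossy, color=green) — texture is glossy, hence In.
(size=7, texture=rough, color=red) — texture is rough, hence Out.
(size=9, texture=glossy, color=yellow) — texture is glossy, hence In.
(size=3, texture=rough, color=black) — texture is rough, hence Out.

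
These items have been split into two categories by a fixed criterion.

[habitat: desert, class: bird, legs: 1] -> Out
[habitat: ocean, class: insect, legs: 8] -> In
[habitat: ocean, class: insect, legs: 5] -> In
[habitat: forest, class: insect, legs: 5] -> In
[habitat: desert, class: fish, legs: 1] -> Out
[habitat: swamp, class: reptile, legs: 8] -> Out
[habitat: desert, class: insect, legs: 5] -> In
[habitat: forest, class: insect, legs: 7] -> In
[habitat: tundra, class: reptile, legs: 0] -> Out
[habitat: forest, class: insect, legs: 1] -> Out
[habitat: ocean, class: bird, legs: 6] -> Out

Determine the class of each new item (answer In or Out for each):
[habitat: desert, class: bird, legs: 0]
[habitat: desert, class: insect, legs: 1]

Out, Out

The classifier is using: class is insect AND legs ≥ 5.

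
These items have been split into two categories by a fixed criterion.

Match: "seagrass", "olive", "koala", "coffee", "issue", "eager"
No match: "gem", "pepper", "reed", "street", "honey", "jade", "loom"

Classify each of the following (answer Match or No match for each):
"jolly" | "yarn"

The simplest hypothesis consistent with all the labels is: has ≥ 3 vowels.

No match, No match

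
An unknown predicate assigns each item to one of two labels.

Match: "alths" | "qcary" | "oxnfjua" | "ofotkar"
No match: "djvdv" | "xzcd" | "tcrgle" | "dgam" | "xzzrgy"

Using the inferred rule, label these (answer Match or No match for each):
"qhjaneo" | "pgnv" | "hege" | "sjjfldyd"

The pattern is that an item is 'Match' exactly when: odd length AND contains 'a'.

Match, No match, No match, No match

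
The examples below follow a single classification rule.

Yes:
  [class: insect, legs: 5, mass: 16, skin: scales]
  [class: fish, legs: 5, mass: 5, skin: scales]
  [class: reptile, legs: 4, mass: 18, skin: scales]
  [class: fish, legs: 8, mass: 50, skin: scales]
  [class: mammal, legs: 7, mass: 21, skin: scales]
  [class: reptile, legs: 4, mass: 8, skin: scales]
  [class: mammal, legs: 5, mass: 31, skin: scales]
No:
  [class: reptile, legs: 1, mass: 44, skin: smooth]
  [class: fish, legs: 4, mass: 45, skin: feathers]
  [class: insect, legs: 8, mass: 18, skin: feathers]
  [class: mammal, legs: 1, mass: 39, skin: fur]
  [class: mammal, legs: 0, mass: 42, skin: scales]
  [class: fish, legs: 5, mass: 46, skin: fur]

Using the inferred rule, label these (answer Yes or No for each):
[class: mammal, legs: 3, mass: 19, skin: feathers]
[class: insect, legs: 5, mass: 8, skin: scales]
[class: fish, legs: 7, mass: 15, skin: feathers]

One predicate separates the groups cleanly: skin is scales AND legs ≥ 1.
No: [class: mammal, legs: 3, mass: 19, skin: feathers], since skin is feathers, legs = 3.
Yes: [class: insect, legs: 5, mass: 8, skin: scales], since skin is scales, legs = 5.
No: [class: fish, legs: 7, mass: 15, skin: feathers], since skin is feathers, legs = 7.

No, Yes, No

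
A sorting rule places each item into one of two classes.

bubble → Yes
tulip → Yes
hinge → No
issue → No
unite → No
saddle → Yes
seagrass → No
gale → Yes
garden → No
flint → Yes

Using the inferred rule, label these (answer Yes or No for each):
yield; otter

Yes, No

The simplest hypothesis consistent with all the labels is: contains 'l'.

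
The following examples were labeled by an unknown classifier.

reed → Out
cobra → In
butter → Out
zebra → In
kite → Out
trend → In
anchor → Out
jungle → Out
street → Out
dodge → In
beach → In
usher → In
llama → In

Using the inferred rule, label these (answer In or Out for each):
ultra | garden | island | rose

Every 'In' example satisfies: odd length. None of the 'Out' examples do.

In, Out, Out, Out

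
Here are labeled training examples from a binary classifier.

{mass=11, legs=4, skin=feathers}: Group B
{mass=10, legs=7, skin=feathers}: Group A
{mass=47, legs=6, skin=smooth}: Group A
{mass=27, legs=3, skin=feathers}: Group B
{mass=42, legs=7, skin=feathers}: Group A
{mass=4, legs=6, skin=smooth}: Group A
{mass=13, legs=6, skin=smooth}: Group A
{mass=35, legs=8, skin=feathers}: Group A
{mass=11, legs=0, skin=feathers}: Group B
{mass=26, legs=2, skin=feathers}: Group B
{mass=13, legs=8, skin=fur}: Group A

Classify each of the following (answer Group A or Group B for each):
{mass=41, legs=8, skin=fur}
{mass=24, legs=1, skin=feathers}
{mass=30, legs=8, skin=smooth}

Group A, Group B, Group A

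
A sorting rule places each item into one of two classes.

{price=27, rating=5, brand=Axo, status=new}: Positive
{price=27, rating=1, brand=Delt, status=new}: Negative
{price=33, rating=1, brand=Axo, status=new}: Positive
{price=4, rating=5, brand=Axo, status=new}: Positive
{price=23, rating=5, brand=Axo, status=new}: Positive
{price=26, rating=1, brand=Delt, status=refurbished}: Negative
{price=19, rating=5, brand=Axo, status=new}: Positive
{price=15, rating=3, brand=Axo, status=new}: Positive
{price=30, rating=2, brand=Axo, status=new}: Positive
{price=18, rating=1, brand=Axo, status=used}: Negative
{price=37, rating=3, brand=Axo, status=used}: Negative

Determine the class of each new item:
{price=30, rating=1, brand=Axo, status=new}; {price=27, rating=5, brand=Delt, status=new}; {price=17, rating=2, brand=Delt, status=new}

The pattern is that an item is 'Positive' exactly when: brand is Axo AND status is new.
{price=30, rating=1, brand=Axo, status=new} → brand is Axo, status is new → Positive.
{price=27, rating=5, brand=Delt, status=new} → brand is Delt, status is new → Negative.
{price=17, rating=2, brand=Delt, status=new} → brand is Delt, status is new → Negative.

Positive, Negative, Negative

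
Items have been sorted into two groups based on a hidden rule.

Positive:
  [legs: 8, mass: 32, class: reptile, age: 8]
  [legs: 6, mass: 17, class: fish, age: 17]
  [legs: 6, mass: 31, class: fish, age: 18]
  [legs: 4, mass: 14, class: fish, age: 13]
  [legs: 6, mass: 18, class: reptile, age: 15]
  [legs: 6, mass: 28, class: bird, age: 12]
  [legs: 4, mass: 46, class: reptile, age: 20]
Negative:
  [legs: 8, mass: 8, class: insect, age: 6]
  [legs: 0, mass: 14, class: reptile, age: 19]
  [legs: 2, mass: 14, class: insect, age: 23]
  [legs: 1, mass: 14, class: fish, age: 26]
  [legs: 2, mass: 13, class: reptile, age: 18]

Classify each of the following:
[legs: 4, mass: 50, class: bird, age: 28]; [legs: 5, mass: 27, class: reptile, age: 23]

'Positive' ⟺ legs ≥ 4 AND age ≥ 8.

Positive, Positive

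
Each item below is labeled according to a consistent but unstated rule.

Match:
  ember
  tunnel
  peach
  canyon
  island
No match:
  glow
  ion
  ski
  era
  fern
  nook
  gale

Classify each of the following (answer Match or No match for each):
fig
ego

No match, No match

The classifier is using: length ≥ 5.
fig: No match (length 3).
ego: No match (length 3).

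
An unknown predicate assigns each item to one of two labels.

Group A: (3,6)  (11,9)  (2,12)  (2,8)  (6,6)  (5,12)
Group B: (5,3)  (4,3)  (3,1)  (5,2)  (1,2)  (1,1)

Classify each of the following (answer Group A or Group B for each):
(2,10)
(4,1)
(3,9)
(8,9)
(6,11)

A rule that fits every label: sum ≥ 9 — true of each 'Group A' example, false of each 'Group B' one.
(2,10) — 2+10 = 12, hence Group A. (4,1) — 4+1 = 5, hence Group B. (3,9) — 3+9 = 12, hence Group A. (8,9) — 8+9 = 17, hence Group A. (6,11) — 6+11 = 17, hence Group A.

Group A, Group B, Group A, Group A, Group A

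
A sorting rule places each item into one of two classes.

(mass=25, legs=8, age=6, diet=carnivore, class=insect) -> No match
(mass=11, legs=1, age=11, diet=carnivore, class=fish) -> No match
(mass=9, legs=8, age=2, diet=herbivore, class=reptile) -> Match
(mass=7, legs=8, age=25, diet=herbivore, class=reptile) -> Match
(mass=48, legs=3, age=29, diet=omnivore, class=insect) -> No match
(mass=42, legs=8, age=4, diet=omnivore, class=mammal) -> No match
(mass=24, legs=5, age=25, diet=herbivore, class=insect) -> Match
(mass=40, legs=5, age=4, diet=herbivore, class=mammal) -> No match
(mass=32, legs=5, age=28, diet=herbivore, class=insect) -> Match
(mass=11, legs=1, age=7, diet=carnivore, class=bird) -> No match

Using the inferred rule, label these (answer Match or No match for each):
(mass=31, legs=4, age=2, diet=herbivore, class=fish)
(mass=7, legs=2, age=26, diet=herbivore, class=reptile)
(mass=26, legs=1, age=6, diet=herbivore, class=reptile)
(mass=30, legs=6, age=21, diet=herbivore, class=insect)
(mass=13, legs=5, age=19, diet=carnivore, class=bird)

Match, Match, Match, Match, No match

The distinguishing property — diet is herbivore AND mass ≤ 32 — holds for all the 'Match' cases and none of the 'No match' cases.
(mass=31, legs=4, age=2, diet=herbivore, class=fish): diet is herbivore, mass = 31 — has this property, so Match. (mass=7, legs=2, age=26, diet=herbivore, class=reptile): diet is herbivore, mass = 7 — has this property, so Match. (mass=26, legs=1, age=6, diet=herbivore, class=reptile): diet is herbivore, mass = 26 — has this property, so Match. (mass=30, legs=6, age=21, diet=herbivore, class=insect): diet is herbivore, mass = 30 — has this property, so Match. (mass=13, legs=5, age=19, diet=carnivore, class=bird): diet is carnivore, mass = 13 — fails the rule, so No match.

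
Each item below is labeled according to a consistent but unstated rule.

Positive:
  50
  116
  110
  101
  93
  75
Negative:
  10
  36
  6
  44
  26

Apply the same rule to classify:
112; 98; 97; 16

Positive, Positive, Positive, Negative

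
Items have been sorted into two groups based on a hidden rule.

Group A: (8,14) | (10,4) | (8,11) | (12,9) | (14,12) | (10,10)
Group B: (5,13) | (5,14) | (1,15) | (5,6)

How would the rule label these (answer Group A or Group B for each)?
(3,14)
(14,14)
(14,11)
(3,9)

One predicate separates the groups cleanly: first is even.
(3,14): first 3, fails the rule → Group B.
(14,14): first 14, qualifies → Group A.
(14,11): first 14, qualifies → Group A.
(3,9): first 3, fails the rule → Group B.

Group B, Group A, Group A, Group B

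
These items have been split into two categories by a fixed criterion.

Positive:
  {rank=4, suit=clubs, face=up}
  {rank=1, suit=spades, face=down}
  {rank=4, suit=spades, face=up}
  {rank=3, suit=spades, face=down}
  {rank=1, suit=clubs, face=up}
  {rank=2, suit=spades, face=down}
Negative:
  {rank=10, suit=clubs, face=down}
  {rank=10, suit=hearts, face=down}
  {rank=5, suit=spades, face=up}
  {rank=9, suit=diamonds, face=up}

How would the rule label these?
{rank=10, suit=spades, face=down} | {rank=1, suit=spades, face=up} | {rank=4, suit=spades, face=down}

The distinguishing property — rank ≤ 4 — holds for all the 'Positive' cases and none of the 'Negative' cases.
{rank=10, suit=spades, face=down}: rank = 10, does not fit → Negative. {rank=1, suit=spades, face=up}: rank = 1, fits → Positive. {rank=4, suit=spades, face=down}: rank = 4, fits → Positive.

Negative, Positive, Positive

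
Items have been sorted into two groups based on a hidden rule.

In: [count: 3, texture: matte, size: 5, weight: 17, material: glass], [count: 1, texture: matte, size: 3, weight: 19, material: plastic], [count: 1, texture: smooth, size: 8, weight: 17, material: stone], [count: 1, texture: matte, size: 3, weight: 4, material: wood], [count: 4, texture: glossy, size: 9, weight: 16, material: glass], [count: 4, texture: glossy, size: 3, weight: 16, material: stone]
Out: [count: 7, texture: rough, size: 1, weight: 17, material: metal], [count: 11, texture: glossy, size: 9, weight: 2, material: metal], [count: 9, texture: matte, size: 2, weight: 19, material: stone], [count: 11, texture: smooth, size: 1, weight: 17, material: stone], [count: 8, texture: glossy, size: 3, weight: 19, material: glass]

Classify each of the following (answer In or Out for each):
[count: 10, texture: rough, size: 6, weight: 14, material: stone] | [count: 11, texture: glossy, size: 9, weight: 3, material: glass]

Rule: count ≤ 4. This holds for each 'In' example and fails for each 'Out' one.
[count: 10, texture: rough, size: 6, weight: 14, material: stone] → count = 10 → Out.
[count: 11, texture: glossy, size: 9, weight: 3, material: glass] → count = 11 → Out.

Out, Out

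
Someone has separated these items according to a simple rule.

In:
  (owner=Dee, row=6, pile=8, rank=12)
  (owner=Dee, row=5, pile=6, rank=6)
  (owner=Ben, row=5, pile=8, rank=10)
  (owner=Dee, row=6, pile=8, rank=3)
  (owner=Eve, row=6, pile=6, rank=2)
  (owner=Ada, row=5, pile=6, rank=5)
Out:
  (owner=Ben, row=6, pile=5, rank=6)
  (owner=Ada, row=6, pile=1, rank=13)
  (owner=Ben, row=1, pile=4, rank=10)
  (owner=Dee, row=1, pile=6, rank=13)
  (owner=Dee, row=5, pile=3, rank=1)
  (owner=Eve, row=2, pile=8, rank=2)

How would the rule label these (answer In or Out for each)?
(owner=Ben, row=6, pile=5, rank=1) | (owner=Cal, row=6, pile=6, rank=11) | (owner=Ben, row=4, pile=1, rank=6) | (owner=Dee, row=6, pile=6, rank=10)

Out, In, Out, In

'In' ⟺ pile ≥ 6 AND row ≥ 5.
(owner=Ben, row=6, pile=5, rank=1): Out (pile = 5, row = 6).
(owner=Cal, row=6, pile=6, rank=11): In (pile = 6, row = 6).
(owner=Ben, row=4, pile=1, rank=6): Out (pile = 1, row = 4).
(owner=Dee, row=6, pile=6, rank=10): In (pile = 6, row = 6).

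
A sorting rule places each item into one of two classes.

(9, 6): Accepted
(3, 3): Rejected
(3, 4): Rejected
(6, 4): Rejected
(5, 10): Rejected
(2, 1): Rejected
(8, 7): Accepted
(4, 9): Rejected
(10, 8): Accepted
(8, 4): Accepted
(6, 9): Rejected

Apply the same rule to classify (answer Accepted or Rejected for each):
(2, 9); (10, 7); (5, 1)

All 'Accepted' examples share one property — first ≥ 7 — and every 'Rejected' example lacks it.

Rejected, Accepted, Rejected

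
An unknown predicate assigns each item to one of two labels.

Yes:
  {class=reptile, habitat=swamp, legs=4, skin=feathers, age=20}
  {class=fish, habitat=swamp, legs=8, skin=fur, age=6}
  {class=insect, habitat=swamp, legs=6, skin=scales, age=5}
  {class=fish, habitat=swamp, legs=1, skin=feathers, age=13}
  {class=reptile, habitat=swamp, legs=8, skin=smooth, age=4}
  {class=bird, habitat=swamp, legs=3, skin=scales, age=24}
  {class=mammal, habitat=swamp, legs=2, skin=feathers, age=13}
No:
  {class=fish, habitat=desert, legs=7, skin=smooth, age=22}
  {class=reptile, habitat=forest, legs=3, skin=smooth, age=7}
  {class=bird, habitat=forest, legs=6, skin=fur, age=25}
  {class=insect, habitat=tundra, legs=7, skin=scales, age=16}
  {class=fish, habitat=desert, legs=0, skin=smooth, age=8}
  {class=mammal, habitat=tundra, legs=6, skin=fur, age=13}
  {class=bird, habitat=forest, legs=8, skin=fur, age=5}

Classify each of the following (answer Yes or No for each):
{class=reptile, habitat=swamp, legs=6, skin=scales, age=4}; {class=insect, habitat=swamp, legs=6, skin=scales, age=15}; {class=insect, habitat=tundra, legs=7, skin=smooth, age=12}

Yes, Yes, No

The simplest hypothesis consistent with all the labels is: habitat is swamp.
{class=reptile, habitat=swamp, legs=6, skin=scales, age=4}: habitat is swamp, has this property → Yes.
{class=insect, habitat=swamp, legs=6, skin=scales, age=15}: habitat is swamp, has this property → Yes.
{class=insect, habitat=tundra, legs=7, skin=smooth, age=12}: habitat is tundra, does not fit → No.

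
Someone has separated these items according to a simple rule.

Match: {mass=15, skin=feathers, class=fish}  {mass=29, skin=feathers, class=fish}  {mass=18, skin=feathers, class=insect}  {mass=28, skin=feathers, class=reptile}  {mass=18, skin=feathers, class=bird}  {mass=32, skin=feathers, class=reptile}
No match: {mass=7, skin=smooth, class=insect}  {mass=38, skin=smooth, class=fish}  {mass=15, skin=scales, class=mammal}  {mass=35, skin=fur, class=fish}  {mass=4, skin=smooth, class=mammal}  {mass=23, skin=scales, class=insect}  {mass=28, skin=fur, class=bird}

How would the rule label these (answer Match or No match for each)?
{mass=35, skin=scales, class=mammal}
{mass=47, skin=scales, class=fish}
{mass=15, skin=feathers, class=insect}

The classifier is using: skin is feathers.

No match, No match, Match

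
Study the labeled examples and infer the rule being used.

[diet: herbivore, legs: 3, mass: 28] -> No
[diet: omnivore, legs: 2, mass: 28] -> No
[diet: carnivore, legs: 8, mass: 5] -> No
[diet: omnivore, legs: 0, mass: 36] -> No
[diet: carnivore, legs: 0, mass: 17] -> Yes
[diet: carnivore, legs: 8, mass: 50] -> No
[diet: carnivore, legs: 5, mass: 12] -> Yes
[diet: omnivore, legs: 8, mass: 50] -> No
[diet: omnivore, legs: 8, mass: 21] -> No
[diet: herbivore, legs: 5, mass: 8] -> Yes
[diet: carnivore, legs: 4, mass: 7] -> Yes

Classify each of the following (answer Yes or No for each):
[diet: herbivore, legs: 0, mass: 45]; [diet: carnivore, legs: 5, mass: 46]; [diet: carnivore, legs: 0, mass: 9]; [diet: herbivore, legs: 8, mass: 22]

No, No, Yes, No

All 'Yes' examples share one property — legs ≤ 5 AND mass ≤ 17 — and every 'No' example lacks it.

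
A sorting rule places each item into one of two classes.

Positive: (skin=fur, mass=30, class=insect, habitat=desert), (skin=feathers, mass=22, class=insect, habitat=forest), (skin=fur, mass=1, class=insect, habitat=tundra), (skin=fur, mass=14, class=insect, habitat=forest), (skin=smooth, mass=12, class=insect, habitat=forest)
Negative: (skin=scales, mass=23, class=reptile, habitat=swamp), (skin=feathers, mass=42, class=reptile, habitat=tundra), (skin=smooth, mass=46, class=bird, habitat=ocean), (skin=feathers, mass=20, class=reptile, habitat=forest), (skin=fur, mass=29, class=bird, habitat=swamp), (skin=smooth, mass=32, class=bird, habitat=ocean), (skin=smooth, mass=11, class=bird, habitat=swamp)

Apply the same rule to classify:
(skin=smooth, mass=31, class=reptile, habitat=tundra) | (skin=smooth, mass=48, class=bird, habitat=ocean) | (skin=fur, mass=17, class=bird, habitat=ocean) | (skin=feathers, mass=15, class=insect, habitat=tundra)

Negative, Negative, Negative, Positive

Every 'Positive' example satisfies: class is insect. None of the 'Negative' examples do.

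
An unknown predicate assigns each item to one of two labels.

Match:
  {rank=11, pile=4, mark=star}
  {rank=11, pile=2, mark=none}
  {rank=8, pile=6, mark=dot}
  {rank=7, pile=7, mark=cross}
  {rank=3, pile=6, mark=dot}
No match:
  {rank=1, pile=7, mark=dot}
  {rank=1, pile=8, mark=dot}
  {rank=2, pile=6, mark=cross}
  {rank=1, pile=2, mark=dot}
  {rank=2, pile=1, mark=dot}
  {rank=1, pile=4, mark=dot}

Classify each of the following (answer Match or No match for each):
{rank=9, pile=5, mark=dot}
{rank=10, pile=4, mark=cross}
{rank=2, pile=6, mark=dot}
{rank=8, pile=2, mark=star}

Match, Match, No match, Match

A rule that fits every label: rank ≥ 3 — true of each 'Match' example, false of each 'No match' one.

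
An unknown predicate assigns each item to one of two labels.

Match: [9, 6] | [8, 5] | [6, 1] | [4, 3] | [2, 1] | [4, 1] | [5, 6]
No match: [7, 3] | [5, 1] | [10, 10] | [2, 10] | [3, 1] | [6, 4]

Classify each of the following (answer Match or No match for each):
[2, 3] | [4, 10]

Match, No match

The rule appears to be: sum is odd.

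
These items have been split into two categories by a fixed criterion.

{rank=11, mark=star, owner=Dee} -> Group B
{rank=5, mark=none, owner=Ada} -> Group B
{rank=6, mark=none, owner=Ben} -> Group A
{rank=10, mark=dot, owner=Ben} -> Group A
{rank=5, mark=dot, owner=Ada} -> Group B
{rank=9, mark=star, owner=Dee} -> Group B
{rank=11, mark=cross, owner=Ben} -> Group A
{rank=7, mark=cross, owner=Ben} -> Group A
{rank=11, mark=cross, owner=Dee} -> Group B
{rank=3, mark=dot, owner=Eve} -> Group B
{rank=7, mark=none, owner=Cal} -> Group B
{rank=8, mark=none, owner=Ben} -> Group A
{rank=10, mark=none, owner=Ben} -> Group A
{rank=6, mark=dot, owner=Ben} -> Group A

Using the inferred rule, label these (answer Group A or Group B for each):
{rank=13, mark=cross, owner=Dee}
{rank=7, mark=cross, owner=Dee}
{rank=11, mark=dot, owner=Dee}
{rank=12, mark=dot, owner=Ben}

A rule that fits every label: owner is Ben — true of each 'Group A' example, false of each 'Group B' one.
{rank=13, mark=cross, owner=Dee}: owner is Dee, doesn't qualify → Group B. {rank=7, mark=cross, owner=Dee}: owner is Dee, doesn't qualify → Group B. {rank=11, mark=dot, owner=Dee}: owner is Dee, doesn't qualify → Group B. {rank=12, mark=dot, owner=Ben}: owner is Ben, fits → Group A.

Group B, Group B, Group B, Group A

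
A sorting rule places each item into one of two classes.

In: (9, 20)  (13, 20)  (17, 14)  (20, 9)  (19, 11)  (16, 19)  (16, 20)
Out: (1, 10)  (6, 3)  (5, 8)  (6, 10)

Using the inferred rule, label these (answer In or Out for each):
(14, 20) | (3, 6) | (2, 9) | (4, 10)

One predicate separates the groups cleanly: sum ≥ 29.
In: (14, 20), since 14+20 = 34. Out: (3, 6), since 3+6 = 9. Out: (2, 9), since 2+9 = 11. Out: (4, 10), since 4+10 = 14.

In, Out, Out, Out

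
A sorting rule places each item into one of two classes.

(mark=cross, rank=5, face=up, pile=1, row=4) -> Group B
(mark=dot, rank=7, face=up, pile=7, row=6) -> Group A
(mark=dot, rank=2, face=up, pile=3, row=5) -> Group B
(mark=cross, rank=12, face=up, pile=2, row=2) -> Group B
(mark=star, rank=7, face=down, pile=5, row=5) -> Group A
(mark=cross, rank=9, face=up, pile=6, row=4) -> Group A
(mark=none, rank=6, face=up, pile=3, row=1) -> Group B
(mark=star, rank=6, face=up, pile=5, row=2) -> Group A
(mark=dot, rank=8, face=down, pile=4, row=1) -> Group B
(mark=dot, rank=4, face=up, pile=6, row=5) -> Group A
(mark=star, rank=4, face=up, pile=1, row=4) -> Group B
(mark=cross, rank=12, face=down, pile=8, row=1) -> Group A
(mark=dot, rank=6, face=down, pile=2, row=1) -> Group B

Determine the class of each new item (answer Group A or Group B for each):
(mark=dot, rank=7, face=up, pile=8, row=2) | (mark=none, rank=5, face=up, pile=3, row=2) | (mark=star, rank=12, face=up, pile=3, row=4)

Group A, Group B, Group B

The simplest hypothesis consistent with all the labels is: pile ≥ 5.
(mark=dot, rank=7, face=up, pile=8, row=2) → pile = 8 → Group A. (mark=none, rank=5, face=up, pile=3, row=2) → pile = 3 → Group B. (mark=star, rank=12, face=up, pile=3, row=4) → pile = 3 → Group B.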